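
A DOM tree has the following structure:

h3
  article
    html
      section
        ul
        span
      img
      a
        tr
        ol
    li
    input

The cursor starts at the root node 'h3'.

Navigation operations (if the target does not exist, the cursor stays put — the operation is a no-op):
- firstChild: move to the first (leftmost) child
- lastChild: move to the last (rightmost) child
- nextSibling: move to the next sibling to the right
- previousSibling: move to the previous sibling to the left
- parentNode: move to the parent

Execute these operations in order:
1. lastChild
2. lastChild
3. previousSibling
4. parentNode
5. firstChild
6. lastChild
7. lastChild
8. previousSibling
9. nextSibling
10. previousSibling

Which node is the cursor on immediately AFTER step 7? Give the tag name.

Answer: ol

Derivation:
After 1 (lastChild): article
After 2 (lastChild): input
After 3 (previousSibling): li
After 4 (parentNode): article
After 5 (firstChild): html
After 6 (lastChild): a
After 7 (lastChild): ol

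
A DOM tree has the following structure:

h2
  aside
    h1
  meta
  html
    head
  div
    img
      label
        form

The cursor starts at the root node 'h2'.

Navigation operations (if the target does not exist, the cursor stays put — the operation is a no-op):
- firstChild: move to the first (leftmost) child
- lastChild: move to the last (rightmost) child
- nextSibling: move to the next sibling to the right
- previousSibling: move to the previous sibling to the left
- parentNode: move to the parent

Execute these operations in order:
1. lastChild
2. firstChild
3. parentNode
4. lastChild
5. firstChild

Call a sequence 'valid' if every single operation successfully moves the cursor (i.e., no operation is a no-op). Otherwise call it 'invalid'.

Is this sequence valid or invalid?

Answer: valid

Derivation:
After 1 (lastChild): div
After 2 (firstChild): img
After 3 (parentNode): div
After 4 (lastChild): img
After 5 (firstChild): label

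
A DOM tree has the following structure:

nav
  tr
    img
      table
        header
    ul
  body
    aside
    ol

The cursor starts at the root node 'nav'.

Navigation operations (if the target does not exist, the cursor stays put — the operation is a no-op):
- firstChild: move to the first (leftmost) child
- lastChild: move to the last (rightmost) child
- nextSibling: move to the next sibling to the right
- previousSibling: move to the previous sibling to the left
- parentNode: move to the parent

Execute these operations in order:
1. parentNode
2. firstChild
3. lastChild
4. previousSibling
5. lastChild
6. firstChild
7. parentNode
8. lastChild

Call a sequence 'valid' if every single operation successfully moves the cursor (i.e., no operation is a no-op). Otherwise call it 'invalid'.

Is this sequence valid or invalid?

Answer: invalid

Derivation:
After 1 (parentNode): nav (no-op, stayed)
After 2 (firstChild): tr
After 3 (lastChild): ul
After 4 (previousSibling): img
After 5 (lastChild): table
After 6 (firstChild): header
After 7 (parentNode): table
After 8 (lastChild): header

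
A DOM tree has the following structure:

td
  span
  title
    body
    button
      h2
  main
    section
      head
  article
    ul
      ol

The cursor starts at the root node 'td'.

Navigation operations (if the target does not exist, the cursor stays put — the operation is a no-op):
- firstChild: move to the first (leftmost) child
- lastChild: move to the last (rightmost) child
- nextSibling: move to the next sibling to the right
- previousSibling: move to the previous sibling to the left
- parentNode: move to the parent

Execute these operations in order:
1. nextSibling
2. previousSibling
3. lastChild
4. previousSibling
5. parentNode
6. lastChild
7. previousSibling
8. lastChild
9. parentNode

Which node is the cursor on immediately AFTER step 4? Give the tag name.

After 1 (nextSibling): td (no-op, stayed)
After 2 (previousSibling): td (no-op, stayed)
After 3 (lastChild): article
After 4 (previousSibling): main

Answer: main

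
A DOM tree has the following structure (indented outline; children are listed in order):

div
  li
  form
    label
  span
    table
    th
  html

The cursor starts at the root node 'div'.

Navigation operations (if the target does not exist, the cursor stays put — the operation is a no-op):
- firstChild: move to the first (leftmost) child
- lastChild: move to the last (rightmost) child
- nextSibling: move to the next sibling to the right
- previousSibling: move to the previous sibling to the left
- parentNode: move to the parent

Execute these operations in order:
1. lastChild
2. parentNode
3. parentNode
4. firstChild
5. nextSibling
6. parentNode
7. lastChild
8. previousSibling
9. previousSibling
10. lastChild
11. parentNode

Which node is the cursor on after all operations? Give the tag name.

After 1 (lastChild): html
After 2 (parentNode): div
After 3 (parentNode): div (no-op, stayed)
After 4 (firstChild): li
After 5 (nextSibling): form
After 6 (parentNode): div
After 7 (lastChild): html
After 8 (previousSibling): span
After 9 (previousSibling): form
After 10 (lastChild): label
After 11 (parentNode): form

Answer: form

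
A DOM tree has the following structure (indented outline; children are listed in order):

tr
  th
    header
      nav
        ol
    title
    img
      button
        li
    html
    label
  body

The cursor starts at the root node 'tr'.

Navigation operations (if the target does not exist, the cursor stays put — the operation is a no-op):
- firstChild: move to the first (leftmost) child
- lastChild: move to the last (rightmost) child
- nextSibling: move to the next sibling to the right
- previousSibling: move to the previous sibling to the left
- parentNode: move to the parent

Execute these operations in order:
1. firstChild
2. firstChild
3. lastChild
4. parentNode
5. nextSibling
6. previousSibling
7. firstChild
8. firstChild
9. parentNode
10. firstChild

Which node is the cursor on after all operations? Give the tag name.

Answer: ol

Derivation:
After 1 (firstChild): th
After 2 (firstChild): header
After 3 (lastChild): nav
After 4 (parentNode): header
After 5 (nextSibling): title
After 6 (previousSibling): header
After 7 (firstChild): nav
After 8 (firstChild): ol
After 9 (parentNode): nav
After 10 (firstChild): ol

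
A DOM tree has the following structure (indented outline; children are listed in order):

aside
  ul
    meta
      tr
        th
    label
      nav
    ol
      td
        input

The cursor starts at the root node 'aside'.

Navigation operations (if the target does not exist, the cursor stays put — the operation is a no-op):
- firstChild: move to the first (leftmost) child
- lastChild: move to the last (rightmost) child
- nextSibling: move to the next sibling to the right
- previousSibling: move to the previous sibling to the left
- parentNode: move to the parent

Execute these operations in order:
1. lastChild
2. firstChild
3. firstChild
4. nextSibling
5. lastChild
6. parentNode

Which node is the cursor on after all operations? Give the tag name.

After 1 (lastChild): ul
After 2 (firstChild): meta
After 3 (firstChild): tr
After 4 (nextSibling): tr (no-op, stayed)
After 5 (lastChild): th
After 6 (parentNode): tr

Answer: tr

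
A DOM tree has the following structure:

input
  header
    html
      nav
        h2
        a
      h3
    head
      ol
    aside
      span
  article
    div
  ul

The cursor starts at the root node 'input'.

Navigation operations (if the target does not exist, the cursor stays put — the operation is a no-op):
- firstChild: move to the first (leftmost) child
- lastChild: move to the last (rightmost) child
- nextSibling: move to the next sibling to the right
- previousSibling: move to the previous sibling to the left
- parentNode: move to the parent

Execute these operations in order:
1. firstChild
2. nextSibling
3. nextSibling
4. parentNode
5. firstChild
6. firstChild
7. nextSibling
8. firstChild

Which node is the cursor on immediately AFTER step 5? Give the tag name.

After 1 (firstChild): header
After 2 (nextSibling): article
After 3 (nextSibling): ul
After 4 (parentNode): input
After 5 (firstChild): header

Answer: header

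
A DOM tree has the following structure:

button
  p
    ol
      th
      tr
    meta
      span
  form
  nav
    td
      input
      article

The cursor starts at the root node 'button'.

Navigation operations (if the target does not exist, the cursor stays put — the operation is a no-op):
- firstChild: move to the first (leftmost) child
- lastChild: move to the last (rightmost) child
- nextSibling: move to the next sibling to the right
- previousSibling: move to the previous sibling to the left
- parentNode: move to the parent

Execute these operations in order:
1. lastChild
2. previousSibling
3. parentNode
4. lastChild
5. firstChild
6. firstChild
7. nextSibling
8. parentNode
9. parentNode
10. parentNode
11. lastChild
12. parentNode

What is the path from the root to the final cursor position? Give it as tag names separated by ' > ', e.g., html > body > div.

Answer: button

Derivation:
After 1 (lastChild): nav
After 2 (previousSibling): form
After 3 (parentNode): button
After 4 (lastChild): nav
After 5 (firstChild): td
After 6 (firstChild): input
After 7 (nextSibling): article
After 8 (parentNode): td
After 9 (parentNode): nav
After 10 (parentNode): button
After 11 (lastChild): nav
After 12 (parentNode): button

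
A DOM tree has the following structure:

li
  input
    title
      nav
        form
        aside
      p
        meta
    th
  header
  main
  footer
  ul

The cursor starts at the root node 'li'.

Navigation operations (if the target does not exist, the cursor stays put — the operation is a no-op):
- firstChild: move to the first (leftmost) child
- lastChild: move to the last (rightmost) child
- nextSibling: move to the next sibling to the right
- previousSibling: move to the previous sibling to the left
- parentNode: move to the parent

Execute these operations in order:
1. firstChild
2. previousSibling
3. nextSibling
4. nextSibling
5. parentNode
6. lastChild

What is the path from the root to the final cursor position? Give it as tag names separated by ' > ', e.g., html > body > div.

Answer: li > ul

Derivation:
After 1 (firstChild): input
After 2 (previousSibling): input (no-op, stayed)
After 3 (nextSibling): header
After 4 (nextSibling): main
After 5 (parentNode): li
After 6 (lastChild): ul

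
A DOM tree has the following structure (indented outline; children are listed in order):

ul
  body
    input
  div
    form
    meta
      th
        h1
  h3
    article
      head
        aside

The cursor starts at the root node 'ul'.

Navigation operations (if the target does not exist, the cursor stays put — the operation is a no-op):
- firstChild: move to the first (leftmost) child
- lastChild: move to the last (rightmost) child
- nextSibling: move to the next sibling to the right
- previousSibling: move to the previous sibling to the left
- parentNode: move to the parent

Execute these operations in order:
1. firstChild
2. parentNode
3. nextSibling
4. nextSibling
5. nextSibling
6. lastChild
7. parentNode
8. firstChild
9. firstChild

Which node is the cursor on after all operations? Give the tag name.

After 1 (firstChild): body
After 2 (parentNode): ul
After 3 (nextSibling): ul (no-op, stayed)
After 4 (nextSibling): ul (no-op, stayed)
After 5 (nextSibling): ul (no-op, stayed)
After 6 (lastChild): h3
After 7 (parentNode): ul
After 8 (firstChild): body
After 9 (firstChild): input

Answer: input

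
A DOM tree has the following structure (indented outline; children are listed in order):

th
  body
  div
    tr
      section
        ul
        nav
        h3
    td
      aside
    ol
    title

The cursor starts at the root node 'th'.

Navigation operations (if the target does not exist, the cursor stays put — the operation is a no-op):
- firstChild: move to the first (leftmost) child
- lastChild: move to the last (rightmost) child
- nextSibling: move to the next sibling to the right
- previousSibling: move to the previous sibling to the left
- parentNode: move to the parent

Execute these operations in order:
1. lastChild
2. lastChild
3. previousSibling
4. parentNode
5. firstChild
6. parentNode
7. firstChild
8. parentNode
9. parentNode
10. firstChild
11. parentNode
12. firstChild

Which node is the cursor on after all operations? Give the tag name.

After 1 (lastChild): div
After 2 (lastChild): title
After 3 (previousSibling): ol
After 4 (parentNode): div
After 5 (firstChild): tr
After 6 (parentNode): div
After 7 (firstChild): tr
After 8 (parentNode): div
After 9 (parentNode): th
After 10 (firstChild): body
After 11 (parentNode): th
After 12 (firstChild): body

Answer: body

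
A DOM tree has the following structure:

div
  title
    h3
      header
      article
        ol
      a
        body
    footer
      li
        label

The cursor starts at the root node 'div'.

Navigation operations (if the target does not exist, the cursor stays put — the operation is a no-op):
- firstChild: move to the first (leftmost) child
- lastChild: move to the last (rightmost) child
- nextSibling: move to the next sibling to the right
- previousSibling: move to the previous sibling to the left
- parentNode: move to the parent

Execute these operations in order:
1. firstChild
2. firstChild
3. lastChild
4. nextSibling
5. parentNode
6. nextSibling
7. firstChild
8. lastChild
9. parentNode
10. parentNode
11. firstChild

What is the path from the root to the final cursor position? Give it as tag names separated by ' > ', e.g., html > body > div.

Answer: div > title > footer > li

Derivation:
After 1 (firstChild): title
After 2 (firstChild): h3
After 3 (lastChild): a
After 4 (nextSibling): a (no-op, stayed)
After 5 (parentNode): h3
After 6 (nextSibling): footer
After 7 (firstChild): li
After 8 (lastChild): label
After 9 (parentNode): li
After 10 (parentNode): footer
After 11 (firstChild): li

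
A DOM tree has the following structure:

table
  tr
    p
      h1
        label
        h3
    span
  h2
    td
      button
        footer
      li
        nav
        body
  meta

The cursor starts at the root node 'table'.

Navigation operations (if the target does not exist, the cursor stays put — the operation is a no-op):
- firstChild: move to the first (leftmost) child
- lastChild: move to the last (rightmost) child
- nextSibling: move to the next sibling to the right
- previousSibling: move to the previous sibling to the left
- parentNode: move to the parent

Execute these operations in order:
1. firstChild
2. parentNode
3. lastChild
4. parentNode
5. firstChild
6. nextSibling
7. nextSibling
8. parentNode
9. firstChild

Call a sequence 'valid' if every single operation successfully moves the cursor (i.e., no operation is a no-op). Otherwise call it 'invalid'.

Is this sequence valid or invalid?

Answer: valid

Derivation:
After 1 (firstChild): tr
After 2 (parentNode): table
After 3 (lastChild): meta
After 4 (parentNode): table
After 5 (firstChild): tr
After 6 (nextSibling): h2
After 7 (nextSibling): meta
After 8 (parentNode): table
After 9 (firstChild): tr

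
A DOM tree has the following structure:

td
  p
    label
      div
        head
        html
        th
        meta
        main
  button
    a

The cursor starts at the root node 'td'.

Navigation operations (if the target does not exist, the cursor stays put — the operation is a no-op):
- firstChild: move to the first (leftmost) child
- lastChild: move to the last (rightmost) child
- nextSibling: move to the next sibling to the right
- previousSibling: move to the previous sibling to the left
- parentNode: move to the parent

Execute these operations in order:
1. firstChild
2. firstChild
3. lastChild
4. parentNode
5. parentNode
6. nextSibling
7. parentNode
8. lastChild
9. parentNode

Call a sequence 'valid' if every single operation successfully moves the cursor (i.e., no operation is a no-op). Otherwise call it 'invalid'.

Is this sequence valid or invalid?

Answer: valid

Derivation:
After 1 (firstChild): p
After 2 (firstChild): label
After 3 (lastChild): div
After 4 (parentNode): label
After 5 (parentNode): p
After 6 (nextSibling): button
After 7 (parentNode): td
After 8 (lastChild): button
After 9 (parentNode): td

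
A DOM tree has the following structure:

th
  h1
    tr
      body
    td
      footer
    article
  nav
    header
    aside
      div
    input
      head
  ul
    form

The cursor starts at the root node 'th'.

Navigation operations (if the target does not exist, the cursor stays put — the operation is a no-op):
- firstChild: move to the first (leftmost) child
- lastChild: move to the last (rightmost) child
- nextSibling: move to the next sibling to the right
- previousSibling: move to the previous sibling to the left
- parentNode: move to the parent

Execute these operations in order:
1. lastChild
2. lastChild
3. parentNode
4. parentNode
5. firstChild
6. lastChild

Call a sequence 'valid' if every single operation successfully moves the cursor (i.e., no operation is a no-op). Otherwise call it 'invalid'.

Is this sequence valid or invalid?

Answer: valid

Derivation:
After 1 (lastChild): ul
After 2 (lastChild): form
After 3 (parentNode): ul
After 4 (parentNode): th
After 5 (firstChild): h1
After 6 (lastChild): article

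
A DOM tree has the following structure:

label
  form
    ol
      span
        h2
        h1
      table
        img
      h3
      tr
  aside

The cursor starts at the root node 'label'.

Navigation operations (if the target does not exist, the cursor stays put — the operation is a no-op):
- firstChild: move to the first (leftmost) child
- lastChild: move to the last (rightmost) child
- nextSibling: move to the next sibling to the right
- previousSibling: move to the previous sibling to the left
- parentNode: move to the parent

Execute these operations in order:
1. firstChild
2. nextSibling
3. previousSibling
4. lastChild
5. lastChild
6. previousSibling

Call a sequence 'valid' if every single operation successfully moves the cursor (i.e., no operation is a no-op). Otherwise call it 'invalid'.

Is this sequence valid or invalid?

Answer: valid

Derivation:
After 1 (firstChild): form
After 2 (nextSibling): aside
After 3 (previousSibling): form
After 4 (lastChild): ol
After 5 (lastChild): tr
After 6 (previousSibling): h3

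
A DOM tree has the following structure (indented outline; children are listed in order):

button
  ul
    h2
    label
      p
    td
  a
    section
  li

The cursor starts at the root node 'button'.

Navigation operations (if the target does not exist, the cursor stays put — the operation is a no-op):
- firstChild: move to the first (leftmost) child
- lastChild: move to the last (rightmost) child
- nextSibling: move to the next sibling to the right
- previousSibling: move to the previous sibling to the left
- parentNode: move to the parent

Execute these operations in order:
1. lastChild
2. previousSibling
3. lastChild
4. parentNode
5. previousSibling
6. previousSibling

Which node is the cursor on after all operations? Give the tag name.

Answer: ul

Derivation:
After 1 (lastChild): li
After 2 (previousSibling): a
After 3 (lastChild): section
After 4 (parentNode): a
After 5 (previousSibling): ul
After 6 (previousSibling): ul (no-op, stayed)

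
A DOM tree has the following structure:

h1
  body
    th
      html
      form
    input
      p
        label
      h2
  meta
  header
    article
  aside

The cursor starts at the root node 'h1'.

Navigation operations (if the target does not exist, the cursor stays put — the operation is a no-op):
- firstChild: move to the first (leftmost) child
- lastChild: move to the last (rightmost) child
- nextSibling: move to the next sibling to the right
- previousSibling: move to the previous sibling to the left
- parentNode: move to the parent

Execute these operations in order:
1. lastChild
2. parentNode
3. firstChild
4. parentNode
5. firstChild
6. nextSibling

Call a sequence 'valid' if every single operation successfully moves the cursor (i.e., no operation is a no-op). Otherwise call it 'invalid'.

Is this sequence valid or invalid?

Answer: valid

Derivation:
After 1 (lastChild): aside
After 2 (parentNode): h1
After 3 (firstChild): body
After 4 (parentNode): h1
After 5 (firstChild): body
After 6 (nextSibling): meta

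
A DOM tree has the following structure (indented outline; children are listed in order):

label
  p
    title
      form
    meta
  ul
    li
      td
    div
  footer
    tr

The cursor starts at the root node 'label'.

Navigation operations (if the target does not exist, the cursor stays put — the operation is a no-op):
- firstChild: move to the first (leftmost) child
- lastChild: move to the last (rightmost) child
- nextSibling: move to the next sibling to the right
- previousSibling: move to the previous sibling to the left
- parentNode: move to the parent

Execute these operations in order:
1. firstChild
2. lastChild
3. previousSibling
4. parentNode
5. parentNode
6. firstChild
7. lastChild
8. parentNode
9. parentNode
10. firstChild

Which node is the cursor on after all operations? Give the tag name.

After 1 (firstChild): p
After 2 (lastChild): meta
After 3 (previousSibling): title
After 4 (parentNode): p
After 5 (parentNode): label
After 6 (firstChild): p
After 7 (lastChild): meta
After 8 (parentNode): p
After 9 (parentNode): label
After 10 (firstChild): p

Answer: p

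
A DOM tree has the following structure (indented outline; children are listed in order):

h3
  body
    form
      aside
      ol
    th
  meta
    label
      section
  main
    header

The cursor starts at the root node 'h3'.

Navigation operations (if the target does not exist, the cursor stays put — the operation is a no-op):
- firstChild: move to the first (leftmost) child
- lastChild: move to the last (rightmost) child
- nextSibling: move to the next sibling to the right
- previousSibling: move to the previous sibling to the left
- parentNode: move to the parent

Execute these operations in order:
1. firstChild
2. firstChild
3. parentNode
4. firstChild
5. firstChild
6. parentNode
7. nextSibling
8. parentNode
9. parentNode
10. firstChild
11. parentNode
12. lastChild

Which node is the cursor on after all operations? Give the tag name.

Answer: main

Derivation:
After 1 (firstChild): body
After 2 (firstChild): form
After 3 (parentNode): body
After 4 (firstChild): form
After 5 (firstChild): aside
After 6 (parentNode): form
After 7 (nextSibling): th
After 8 (parentNode): body
After 9 (parentNode): h3
After 10 (firstChild): body
After 11 (parentNode): h3
After 12 (lastChild): main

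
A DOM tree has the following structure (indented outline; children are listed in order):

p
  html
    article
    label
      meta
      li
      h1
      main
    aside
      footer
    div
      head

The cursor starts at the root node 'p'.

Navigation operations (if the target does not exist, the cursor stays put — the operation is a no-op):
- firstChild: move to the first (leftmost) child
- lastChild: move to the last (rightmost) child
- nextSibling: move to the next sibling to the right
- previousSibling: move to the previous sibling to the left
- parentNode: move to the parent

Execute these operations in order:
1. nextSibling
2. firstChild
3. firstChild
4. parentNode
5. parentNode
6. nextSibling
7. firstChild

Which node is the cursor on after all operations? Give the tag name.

After 1 (nextSibling): p (no-op, stayed)
After 2 (firstChild): html
After 3 (firstChild): article
After 4 (parentNode): html
After 5 (parentNode): p
After 6 (nextSibling): p (no-op, stayed)
After 7 (firstChild): html

Answer: html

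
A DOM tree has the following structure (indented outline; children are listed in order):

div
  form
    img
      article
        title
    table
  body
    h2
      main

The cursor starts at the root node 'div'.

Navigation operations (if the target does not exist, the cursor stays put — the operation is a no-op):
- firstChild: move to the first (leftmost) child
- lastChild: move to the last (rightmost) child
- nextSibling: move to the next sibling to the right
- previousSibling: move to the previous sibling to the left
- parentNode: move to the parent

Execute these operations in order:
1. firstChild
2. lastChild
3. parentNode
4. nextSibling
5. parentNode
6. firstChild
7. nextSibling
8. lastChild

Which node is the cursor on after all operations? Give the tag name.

After 1 (firstChild): form
After 2 (lastChild): table
After 3 (parentNode): form
After 4 (nextSibling): body
After 5 (parentNode): div
After 6 (firstChild): form
After 7 (nextSibling): body
After 8 (lastChild): h2

Answer: h2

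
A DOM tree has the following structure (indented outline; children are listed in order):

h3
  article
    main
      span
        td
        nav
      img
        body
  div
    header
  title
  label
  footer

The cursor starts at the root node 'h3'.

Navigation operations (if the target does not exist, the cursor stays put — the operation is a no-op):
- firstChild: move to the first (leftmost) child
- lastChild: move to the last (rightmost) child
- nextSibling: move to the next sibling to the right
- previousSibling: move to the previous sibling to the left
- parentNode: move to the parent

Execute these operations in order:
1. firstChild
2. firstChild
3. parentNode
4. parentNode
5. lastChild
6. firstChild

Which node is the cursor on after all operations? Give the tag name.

Answer: footer

Derivation:
After 1 (firstChild): article
After 2 (firstChild): main
After 3 (parentNode): article
After 4 (parentNode): h3
After 5 (lastChild): footer
After 6 (firstChild): footer (no-op, stayed)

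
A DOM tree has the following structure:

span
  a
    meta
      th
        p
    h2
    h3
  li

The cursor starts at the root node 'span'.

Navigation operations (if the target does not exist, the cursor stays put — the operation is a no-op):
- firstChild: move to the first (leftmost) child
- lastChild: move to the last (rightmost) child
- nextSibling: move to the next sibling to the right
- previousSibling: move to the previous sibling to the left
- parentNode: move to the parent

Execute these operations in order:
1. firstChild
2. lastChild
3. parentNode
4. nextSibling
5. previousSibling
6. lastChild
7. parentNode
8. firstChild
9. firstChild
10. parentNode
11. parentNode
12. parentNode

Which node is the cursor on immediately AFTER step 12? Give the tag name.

After 1 (firstChild): a
After 2 (lastChild): h3
After 3 (parentNode): a
After 4 (nextSibling): li
After 5 (previousSibling): a
After 6 (lastChild): h3
After 7 (parentNode): a
After 8 (firstChild): meta
After 9 (firstChild): th
After 10 (parentNode): meta
After 11 (parentNode): a
After 12 (parentNode): span

Answer: span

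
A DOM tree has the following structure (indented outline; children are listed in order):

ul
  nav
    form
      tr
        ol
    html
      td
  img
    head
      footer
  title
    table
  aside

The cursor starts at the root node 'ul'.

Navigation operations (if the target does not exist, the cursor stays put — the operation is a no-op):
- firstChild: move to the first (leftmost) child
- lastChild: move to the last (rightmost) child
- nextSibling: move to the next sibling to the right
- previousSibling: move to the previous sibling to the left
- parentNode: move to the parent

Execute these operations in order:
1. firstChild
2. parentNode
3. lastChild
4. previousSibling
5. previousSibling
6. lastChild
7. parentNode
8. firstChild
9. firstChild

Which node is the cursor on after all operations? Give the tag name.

Answer: footer

Derivation:
After 1 (firstChild): nav
After 2 (parentNode): ul
After 3 (lastChild): aside
After 4 (previousSibling): title
After 5 (previousSibling): img
After 6 (lastChild): head
After 7 (parentNode): img
After 8 (firstChild): head
After 9 (firstChild): footer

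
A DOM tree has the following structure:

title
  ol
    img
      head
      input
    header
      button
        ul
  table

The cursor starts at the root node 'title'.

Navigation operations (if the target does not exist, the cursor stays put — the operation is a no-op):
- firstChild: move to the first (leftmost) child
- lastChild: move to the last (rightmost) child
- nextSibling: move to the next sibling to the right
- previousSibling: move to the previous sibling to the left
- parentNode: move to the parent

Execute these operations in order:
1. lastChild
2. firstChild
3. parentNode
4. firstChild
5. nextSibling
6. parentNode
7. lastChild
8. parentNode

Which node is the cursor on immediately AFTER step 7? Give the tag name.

Answer: table

Derivation:
After 1 (lastChild): table
After 2 (firstChild): table (no-op, stayed)
After 3 (parentNode): title
After 4 (firstChild): ol
After 5 (nextSibling): table
After 6 (parentNode): title
After 7 (lastChild): table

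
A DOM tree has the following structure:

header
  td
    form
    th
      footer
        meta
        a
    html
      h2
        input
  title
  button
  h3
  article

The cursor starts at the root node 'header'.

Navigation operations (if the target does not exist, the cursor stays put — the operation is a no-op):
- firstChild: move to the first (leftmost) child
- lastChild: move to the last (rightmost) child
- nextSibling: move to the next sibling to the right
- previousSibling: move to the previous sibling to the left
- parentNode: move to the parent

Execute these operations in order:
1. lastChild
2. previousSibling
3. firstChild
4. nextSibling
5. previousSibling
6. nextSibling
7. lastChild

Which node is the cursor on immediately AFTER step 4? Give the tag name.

After 1 (lastChild): article
After 2 (previousSibling): h3
After 3 (firstChild): h3 (no-op, stayed)
After 4 (nextSibling): article

Answer: article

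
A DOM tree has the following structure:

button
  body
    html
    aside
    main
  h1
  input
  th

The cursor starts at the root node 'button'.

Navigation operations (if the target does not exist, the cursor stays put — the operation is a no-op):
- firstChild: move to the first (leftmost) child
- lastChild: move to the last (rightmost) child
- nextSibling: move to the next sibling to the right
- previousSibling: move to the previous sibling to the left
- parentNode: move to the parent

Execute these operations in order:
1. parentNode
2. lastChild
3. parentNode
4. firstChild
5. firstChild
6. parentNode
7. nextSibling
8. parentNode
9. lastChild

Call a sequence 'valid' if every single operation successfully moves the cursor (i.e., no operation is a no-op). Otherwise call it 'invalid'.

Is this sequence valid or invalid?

After 1 (parentNode): button (no-op, stayed)
After 2 (lastChild): th
After 3 (parentNode): button
After 4 (firstChild): body
After 5 (firstChild): html
After 6 (parentNode): body
After 7 (nextSibling): h1
After 8 (parentNode): button
After 9 (lastChild): th

Answer: invalid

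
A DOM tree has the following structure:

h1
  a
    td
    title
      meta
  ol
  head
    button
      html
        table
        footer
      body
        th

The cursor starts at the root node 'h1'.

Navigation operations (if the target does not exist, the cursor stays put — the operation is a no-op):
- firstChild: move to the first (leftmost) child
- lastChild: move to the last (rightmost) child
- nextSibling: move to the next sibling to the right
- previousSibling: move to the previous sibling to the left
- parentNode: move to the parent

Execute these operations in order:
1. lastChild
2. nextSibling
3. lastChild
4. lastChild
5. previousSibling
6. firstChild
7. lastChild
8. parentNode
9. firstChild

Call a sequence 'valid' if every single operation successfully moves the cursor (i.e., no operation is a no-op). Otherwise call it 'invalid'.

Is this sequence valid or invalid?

Answer: invalid

Derivation:
After 1 (lastChild): head
After 2 (nextSibling): head (no-op, stayed)
After 3 (lastChild): button
After 4 (lastChild): body
After 5 (previousSibling): html
After 6 (firstChild): table
After 7 (lastChild): table (no-op, stayed)
After 8 (parentNode): html
After 9 (firstChild): table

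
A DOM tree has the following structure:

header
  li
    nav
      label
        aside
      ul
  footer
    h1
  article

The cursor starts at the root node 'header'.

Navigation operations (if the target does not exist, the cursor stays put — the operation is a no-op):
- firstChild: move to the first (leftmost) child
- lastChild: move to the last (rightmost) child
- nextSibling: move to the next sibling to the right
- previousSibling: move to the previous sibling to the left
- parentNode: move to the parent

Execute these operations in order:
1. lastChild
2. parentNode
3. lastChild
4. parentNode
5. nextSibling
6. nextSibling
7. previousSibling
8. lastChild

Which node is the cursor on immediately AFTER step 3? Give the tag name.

After 1 (lastChild): article
After 2 (parentNode): header
After 3 (lastChild): article

Answer: article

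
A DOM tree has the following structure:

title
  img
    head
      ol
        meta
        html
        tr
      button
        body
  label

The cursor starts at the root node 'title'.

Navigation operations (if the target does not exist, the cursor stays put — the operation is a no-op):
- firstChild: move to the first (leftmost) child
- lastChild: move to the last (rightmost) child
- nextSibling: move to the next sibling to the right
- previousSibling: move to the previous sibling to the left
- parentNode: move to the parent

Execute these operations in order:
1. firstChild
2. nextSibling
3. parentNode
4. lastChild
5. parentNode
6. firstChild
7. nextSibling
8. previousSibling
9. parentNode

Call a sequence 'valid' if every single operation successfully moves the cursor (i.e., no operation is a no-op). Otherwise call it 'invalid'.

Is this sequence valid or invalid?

Answer: valid

Derivation:
After 1 (firstChild): img
After 2 (nextSibling): label
After 3 (parentNode): title
After 4 (lastChild): label
After 5 (parentNode): title
After 6 (firstChild): img
After 7 (nextSibling): label
After 8 (previousSibling): img
After 9 (parentNode): title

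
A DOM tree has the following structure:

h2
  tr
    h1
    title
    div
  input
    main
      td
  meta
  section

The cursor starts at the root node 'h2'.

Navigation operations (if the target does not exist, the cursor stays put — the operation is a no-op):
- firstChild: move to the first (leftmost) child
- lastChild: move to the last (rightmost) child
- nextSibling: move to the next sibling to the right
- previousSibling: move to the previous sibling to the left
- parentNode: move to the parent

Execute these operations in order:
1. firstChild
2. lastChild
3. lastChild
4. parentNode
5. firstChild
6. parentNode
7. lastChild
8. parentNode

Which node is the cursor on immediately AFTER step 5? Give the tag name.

Answer: h1

Derivation:
After 1 (firstChild): tr
After 2 (lastChild): div
After 3 (lastChild): div (no-op, stayed)
After 4 (parentNode): tr
After 5 (firstChild): h1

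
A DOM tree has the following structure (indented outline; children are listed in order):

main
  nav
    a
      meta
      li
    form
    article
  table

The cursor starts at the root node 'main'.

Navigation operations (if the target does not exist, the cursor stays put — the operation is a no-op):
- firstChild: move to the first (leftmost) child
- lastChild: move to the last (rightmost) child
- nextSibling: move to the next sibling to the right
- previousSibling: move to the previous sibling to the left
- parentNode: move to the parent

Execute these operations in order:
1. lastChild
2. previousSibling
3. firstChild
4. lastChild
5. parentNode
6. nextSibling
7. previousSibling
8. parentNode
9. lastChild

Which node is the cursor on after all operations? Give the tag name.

After 1 (lastChild): table
After 2 (previousSibling): nav
After 3 (firstChild): a
After 4 (lastChild): li
After 5 (parentNode): a
After 6 (nextSibling): form
After 7 (previousSibling): a
After 8 (parentNode): nav
After 9 (lastChild): article

Answer: article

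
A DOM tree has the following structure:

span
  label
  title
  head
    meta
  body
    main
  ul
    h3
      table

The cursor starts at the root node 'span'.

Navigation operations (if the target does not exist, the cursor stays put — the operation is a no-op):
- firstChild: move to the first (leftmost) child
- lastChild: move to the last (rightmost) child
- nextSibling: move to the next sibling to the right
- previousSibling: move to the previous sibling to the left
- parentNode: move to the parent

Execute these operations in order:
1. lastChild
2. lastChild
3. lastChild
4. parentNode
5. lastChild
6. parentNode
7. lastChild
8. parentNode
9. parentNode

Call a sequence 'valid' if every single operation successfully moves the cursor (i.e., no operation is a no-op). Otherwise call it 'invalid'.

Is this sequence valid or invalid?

After 1 (lastChild): ul
After 2 (lastChild): h3
After 3 (lastChild): table
After 4 (parentNode): h3
After 5 (lastChild): table
After 6 (parentNode): h3
After 7 (lastChild): table
After 8 (parentNode): h3
After 9 (parentNode): ul

Answer: valid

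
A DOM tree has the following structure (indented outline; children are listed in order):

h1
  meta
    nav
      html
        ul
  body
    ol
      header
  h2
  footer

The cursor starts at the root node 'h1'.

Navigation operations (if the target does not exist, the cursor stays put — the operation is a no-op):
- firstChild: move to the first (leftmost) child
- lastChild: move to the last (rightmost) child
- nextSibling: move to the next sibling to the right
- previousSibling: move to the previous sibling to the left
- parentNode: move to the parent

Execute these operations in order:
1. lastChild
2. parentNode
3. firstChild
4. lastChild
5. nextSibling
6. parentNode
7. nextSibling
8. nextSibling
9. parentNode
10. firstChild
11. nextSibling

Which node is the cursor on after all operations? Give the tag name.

After 1 (lastChild): footer
After 2 (parentNode): h1
After 3 (firstChild): meta
After 4 (lastChild): nav
After 5 (nextSibling): nav (no-op, stayed)
After 6 (parentNode): meta
After 7 (nextSibling): body
After 8 (nextSibling): h2
After 9 (parentNode): h1
After 10 (firstChild): meta
After 11 (nextSibling): body

Answer: body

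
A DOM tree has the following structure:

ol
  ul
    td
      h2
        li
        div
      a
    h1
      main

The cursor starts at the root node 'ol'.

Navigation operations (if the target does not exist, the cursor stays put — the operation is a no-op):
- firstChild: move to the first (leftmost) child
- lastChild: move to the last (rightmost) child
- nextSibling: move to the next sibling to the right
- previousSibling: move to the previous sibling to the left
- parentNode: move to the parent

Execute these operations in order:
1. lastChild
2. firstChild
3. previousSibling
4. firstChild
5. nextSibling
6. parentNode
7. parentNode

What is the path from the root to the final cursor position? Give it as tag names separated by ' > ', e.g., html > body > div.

Answer: ol > ul

Derivation:
After 1 (lastChild): ul
After 2 (firstChild): td
After 3 (previousSibling): td (no-op, stayed)
After 4 (firstChild): h2
After 5 (nextSibling): a
After 6 (parentNode): td
After 7 (parentNode): ul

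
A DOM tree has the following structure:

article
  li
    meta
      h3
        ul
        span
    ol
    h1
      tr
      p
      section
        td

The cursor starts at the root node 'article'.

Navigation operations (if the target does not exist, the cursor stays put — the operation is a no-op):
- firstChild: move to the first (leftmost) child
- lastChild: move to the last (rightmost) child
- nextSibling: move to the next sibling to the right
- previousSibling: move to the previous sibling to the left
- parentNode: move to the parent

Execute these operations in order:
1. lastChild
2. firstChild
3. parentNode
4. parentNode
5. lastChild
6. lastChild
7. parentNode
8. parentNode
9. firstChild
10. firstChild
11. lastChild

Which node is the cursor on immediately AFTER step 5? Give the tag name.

Answer: li

Derivation:
After 1 (lastChild): li
After 2 (firstChild): meta
After 3 (parentNode): li
After 4 (parentNode): article
After 5 (lastChild): li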